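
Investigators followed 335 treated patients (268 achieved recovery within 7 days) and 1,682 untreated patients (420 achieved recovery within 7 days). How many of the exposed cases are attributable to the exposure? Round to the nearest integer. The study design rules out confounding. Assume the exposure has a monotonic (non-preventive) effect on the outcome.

about 184 cases

p₁ = P(outcome | exposed) = 268/335 = 0.8
p₀ = P(outcome | unexposed) = 420/1682 = 0.2497
PN = (p₁ − p₀)/p₁ = (0.8 − 0.2497) / 0.8 ≈ 0.68787.
Attributable cases ≈ PN × (exposed cases) = 0.68787 × 268 ≈ 184.35.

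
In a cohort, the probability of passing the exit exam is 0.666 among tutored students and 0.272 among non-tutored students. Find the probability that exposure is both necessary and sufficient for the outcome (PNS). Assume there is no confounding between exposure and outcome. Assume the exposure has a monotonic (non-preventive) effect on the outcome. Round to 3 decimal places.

Let p₁ = 0.666, p₀ = 0.272.
Under exogeneity and monotonicity, PNS = p₁ − p₀.
PNS = 0.666 − 0.272 = 0.394

PNS ≈ 0.394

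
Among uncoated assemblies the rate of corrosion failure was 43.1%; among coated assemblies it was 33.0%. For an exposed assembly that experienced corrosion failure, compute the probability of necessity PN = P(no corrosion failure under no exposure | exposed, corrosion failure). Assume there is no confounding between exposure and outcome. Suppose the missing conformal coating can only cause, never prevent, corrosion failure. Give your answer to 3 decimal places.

PN ≈ 0.234

p₁ = 0.431, p₀ = 0.33.
Under exogeneity and monotonicity, PN = (p₁ − p₀) / p₁.
PN = (0.431 − 0.33) / 0.431 = 0.101 / 0.431 ≈ 0.2343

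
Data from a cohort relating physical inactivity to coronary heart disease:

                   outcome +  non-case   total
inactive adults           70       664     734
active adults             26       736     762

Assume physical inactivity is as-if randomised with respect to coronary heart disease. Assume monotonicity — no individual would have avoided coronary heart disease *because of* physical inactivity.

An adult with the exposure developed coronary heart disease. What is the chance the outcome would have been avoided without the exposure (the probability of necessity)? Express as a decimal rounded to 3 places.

p₁ = P(outcome | exposed) = 70/734 = 0.095368
p₀ = P(outcome | unexposed) = 26/762 = 0.034121
Under exogeneity and monotonicity, PN = (p₁ − p₀)/p₁.
PN = (0.095368 − 0.034121) / 0.095368 ≈ 0.6422

PN ≈ 0.642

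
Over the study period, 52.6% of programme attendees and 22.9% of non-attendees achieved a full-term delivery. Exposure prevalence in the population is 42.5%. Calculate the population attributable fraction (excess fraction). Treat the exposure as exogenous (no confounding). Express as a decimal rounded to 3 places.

p₁ = 0.526, p₀ = 0.229.
Overall risk P(Y=1) = π·p₁ + (1−π)·p₀ = 0.425×0.526 + 0.575×0.229 = 0.35523.
Under exogeneity, PAF = [P(Y=1) − p₀] / P(Y=1).
PAF = (0.35523 − 0.229) / 0.35523 ≈ 0.3553

PAF ≈ 0.355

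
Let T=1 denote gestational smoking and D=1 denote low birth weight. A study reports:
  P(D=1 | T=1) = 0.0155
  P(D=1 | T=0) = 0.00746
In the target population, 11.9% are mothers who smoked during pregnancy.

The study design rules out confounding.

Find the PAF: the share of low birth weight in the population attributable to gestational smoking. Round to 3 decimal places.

Let p₁ = 0.0155, p₀ = 0.00746.
Overall risk P(Y=1) = π·p₁ + (1−π)·p₀ = 0.119×0.0155 + 0.881×0.00746 = 0.0084168.
Under exogeneity, PAF = [P(Y=1) − p₀] / P(Y=1).
PAF = (0.0084168 − 0.00746) / 0.0084168 ≈ 0.1137

PAF ≈ 0.114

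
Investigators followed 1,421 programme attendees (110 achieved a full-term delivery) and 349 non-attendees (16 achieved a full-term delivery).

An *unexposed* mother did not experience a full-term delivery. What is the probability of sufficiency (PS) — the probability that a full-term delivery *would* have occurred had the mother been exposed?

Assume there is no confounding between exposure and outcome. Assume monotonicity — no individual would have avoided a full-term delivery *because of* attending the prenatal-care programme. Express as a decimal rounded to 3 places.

PS ≈ 0.033

p₁ = P(outcome | exposed) = 110/1421 = 0.07741
p₀ = P(outcome | unexposed) = 16/349 = 0.045845
Under exogeneity and monotonicity, PS = (p₁ − p₀) / (1 − p₀).
PS = (0.07741 − 0.045845) / (1 − 0.045845) = 0.031565 / 0.95415 ≈ 0.0331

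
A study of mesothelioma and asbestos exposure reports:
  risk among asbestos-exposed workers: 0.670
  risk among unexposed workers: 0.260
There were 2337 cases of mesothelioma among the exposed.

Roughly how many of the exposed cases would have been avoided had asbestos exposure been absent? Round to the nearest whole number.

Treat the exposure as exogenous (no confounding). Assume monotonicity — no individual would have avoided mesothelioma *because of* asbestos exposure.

Let p₁ = 0.67, p₀ = 0.26.
PN = (p₁ − p₀)/p₁ = (0.67 − 0.26) / 0.67 ≈ 0.61194.
Attributable cases ≈ PN × (exposed cases) = 0.61194 × 2337 ≈ 1430.10.

about 1430 cases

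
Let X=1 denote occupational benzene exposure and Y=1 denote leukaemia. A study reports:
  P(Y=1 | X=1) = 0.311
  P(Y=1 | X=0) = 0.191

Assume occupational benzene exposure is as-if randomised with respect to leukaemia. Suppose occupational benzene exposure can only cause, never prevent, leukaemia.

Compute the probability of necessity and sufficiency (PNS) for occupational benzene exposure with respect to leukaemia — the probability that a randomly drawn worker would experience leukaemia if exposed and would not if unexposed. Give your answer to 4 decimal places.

PNS ≈ 0.1200

Let p₁ = 0.311, p₀ = 0.191.
Under exogeneity and monotonicity, PNS = p₁ − p₀.
PNS = 0.311 − 0.191 = 0.12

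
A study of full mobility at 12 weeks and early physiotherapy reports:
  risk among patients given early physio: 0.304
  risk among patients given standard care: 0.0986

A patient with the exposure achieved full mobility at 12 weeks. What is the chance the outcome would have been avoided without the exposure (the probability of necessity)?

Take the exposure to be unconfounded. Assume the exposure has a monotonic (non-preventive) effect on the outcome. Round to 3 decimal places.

Let p₁ = 0.304, p₀ = 0.0986.
Under exogeneity and monotonicity, PN = (p₁ − p₀) / p₁.
PN = (0.304 − 0.0986) / 0.304 = 0.2054 / 0.304 ≈ 0.6757

PN ≈ 0.676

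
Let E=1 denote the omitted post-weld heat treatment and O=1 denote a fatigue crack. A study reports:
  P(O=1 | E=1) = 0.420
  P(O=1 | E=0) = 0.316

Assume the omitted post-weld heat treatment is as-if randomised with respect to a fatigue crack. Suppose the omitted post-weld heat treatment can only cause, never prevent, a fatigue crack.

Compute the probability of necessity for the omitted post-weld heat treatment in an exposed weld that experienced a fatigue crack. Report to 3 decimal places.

PN ≈ 0.248

Let p₁ = 0.42, p₀ = 0.316.
Under exogeneity and monotonicity, PN = (p₁ − p₀) / p₁.
PN = (0.42 − 0.316) / 0.42 = 0.104 / 0.42 ≈ 0.2476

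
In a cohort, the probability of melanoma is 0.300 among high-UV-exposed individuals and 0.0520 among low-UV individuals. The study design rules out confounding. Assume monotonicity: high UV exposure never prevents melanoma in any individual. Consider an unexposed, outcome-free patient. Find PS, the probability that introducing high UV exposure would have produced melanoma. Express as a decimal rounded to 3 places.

Let p₁ = 0.3, p₀ = 0.052.
Under exogeneity and monotonicity, PS = (p₁ − p₀) / (1 − p₀).
PS = (0.3 − 0.052) / (1 − 0.052) = 0.248 / 0.948 ≈ 0.2616

PS ≈ 0.262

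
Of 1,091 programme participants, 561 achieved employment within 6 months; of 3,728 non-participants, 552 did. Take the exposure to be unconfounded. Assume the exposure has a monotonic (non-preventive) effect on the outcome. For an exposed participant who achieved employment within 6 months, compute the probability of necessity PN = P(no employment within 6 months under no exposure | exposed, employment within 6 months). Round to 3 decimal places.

PN ≈ 0.712

p₁ = P(outcome | exposed) = 561/1091 = 0.51421
p₀ = P(outcome | unexposed) = 552/3728 = 0.14807
Under exogeneity and monotonicity, PN = (p₁ − p₀) / p₁.
PN = (0.51421 − 0.14807) / 0.51421 = 0.36614 / 0.51421 ≈ 0.7120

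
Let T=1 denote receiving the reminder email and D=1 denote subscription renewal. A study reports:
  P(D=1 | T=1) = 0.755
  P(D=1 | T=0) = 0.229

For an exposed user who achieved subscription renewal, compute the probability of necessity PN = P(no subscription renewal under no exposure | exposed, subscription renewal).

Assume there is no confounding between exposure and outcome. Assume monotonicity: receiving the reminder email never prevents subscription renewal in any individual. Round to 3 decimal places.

Let p₁ = 0.755, p₀ = 0.229.
Under exogeneity and monotonicity, PN = (p₁ − p₀) / p₁.
PN = (0.755 − 0.229) / 0.755 = 0.526 / 0.755 ≈ 0.6967

PN ≈ 0.697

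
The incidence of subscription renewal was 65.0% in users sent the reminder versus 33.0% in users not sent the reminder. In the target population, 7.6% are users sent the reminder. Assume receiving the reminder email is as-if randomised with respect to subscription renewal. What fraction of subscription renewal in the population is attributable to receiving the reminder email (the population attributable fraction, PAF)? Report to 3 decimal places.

PAF ≈ 0.069

p₁ = 0.65, p₀ = 0.33.
Overall risk P(Y=1) = π·p₁ + (1−π)·p₀ = 0.076×0.65 + 0.924×0.33 = 0.35432.
Under exogeneity, PAF = [P(Y=1) − p₀] / P(Y=1).
PAF = (0.35432 − 0.33) / 0.35432 ≈ 0.0686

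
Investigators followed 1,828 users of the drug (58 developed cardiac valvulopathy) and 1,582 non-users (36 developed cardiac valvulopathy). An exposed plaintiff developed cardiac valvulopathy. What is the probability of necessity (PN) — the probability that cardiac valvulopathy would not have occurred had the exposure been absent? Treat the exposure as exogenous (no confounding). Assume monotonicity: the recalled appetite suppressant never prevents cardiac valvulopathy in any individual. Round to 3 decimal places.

p₁ = P(outcome | exposed) = 58/1828 = 0.031729
p₀ = P(outcome | unexposed) = 36/1582 = 0.022756
Under exogeneity and monotonicity, PN = (p₁ − p₀) / p₁.
PN = (0.031729 − 0.022756) / 0.031729 = 0.0089727 / 0.031729 ≈ 0.2828

PN ≈ 0.283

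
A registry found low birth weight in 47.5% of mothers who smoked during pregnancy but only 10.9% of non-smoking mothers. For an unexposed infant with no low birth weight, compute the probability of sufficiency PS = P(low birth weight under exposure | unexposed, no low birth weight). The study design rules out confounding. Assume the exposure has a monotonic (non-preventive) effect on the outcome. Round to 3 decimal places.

p₁ = 0.475, p₀ = 0.109.
Under exogeneity and monotonicity, PS = (p₁ − p₀) / (1 − p₀).
PS = (0.475 − 0.109) / (1 − 0.109) = 0.366 / 0.891 ≈ 0.4108

PS ≈ 0.411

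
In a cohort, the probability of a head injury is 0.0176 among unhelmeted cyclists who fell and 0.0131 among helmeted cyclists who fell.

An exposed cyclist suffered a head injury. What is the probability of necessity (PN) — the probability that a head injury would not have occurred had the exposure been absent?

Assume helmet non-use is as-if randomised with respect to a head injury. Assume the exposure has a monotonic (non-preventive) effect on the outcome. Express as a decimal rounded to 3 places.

PN ≈ 0.256

Let p₁ = 0.0176, p₀ = 0.0131.
Under exogeneity and monotonicity, PN = (p₁ − p₀) / p₁.
PN = (0.0176 − 0.0131) / 0.0176 = 0.0045 / 0.0176 ≈ 0.2557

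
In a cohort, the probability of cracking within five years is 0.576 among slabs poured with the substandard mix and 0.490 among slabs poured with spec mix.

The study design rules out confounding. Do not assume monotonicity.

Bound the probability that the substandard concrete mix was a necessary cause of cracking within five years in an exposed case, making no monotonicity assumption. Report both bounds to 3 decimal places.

Let p₁ = 0.576, p₀ = 0.49.
Under exogeneity alone the bounds on PN are max{0,(p₁−p₀)/p₁} ≤ PN ≤ min{1,(1−p₀)/p₁}.
  lower = (p₁ − p₀)/p₁ = 0.086 / 0.576 ≈ 0.1493
  upper = min{1, (1 − p₀)/p₁} = 0.51 / 0.576 ≈ 0.8854

0.149 ≤ PN ≤ 0.885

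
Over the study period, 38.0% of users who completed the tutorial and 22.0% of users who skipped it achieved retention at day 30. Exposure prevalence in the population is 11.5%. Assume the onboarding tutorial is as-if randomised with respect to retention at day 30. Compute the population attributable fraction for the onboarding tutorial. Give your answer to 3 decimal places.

PAF ≈ 0.077

p₁ = 0.38, p₀ = 0.22.
Overall risk P(Y=1) = π·p₁ + (1−π)·p₀ = 0.115×0.38 + 0.885×0.22 = 0.2384.
Under exogeneity, PAF = [P(Y=1) − p₀] / P(Y=1).
PAF = (0.2384 − 0.22) / 0.2384 ≈ 0.0772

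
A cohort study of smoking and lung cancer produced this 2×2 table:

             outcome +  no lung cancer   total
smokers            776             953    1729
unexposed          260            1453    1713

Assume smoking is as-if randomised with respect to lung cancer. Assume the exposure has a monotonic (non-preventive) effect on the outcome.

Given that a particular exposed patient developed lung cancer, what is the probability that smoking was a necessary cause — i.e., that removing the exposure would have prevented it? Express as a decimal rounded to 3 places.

p₁ = P(outcome | exposed) = 776/1729 = 0.44881
p₀ = P(outcome | unexposed) = 260/1713 = 0.15178
Under exogeneity and monotonicity, PN = (p₁ − p₀)/p₁.
PN = (0.44881 − 0.15178) / 0.44881 ≈ 0.6618

PN ≈ 0.662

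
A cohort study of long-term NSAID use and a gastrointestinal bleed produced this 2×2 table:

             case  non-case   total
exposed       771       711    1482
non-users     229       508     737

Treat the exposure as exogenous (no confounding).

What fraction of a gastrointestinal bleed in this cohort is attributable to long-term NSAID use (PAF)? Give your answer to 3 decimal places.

p₁ = P(outcome | exposed) = 771/1482 = 0.52024
p₀ = P(outcome | unexposed) = 229/737 = 0.31072
Exposure prevalence π = 1482/2219 = 0.66787; overall risk P(Y=1) = 0.45065.
Under exogeneity, PAF = [P(Y=1) − p₀]/P(Y=1).
PAF = (0.45065 − 0.31072) / 0.45065 ≈ 0.3105

PAF ≈ 0.311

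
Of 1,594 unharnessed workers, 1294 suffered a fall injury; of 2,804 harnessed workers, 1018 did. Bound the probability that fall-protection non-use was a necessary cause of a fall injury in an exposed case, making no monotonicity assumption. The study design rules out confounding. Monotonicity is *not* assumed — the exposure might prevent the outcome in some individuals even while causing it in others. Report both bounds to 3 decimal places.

p₁ = P(outcome | exposed) = 1294/1594 = 0.81179
p₀ = P(outcome | unexposed) = 1018/2804 = 0.36305
Under exogeneity alone the bounds on PN are max{0,(p₁−p₀)/p₁} ≤ PN ≤ min{1,(1−p₀)/p₁}.
  lower = (p₁ − p₀)/p₁ = 0.44874 / 0.81179 ≈ 0.5528
  upper = min{1, (1 − p₀)/p₁} = 0.63695 / 0.81179 ≈ 0.7846

0.553 ≤ PN ≤ 0.785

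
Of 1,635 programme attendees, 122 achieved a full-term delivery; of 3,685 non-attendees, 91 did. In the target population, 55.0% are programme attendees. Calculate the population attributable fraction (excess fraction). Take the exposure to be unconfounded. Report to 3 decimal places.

p₁ = P(outcome | exposed) = 122/1635 = 0.074618
p₀ = P(outcome | unexposed) = 91/3685 = 0.024695
Overall risk P(Y=1) = π·p₁ + (1−π)·p₀ = 0.55×0.074618 + 0.45×0.024695 = 0.052152.
Under exogeneity, PAF = [P(Y=1) − p₀] / P(Y=1).
PAF = (0.052152 − 0.024695) / 0.052152 ≈ 0.5265

PAF ≈ 0.526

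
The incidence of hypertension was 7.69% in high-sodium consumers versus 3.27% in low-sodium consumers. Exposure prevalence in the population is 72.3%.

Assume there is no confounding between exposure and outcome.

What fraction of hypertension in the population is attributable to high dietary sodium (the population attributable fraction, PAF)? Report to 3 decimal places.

p₁ = 0.0769, p₀ = 0.0327.
Overall risk P(Y=1) = π·p₁ + (1−π)·p₀ = 0.723×0.0769 + 0.277×0.0327 = 0.064657.
Under exogeneity, PAF = [P(Y=1) − p₀] / P(Y=1).
PAF = (0.064657 − 0.0327) / 0.064657 ≈ 0.4943

PAF ≈ 0.494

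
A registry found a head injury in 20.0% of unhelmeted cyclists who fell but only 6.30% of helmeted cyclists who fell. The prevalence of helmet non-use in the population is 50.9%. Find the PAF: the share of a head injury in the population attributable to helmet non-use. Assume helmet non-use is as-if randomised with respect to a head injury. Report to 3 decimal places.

PAF ≈ 0.525

p₁ = 0.2, p₀ = 0.063.
Overall risk P(Y=1) = π·p₁ + (1−π)·p₀ = 0.509×0.2 + 0.491×0.063 = 0.13273.
Under exogeneity, PAF = [P(Y=1) − p₀] / P(Y=1).
PAF = (0.13273 − 0.063) / 0.13273 ≈ 0.5254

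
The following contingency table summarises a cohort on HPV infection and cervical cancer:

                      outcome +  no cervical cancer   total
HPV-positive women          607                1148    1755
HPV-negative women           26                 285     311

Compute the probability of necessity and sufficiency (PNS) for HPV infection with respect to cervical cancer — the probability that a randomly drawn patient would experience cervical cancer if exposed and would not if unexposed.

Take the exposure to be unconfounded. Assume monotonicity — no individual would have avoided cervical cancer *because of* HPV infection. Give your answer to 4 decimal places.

PNS ≈ 0.2623

p₁ = P(outcome | exposed) = 607/1755 = 0.34587
p₀ = P(outcome | unexposed) = 26/311 = 0.083601
Under exogeneity and monotonicity, PNS = p₁ − p₀.
PNS = 0.34587 − 0.083601 = 0.26227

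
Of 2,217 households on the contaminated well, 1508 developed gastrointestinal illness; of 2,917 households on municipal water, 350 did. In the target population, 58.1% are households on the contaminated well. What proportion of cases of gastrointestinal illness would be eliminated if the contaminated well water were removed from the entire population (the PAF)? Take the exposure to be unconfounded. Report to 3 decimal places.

p₁ = P(outcome | exposed) = 1508/2217 = 0.6802
p₀ = P(outcome | unexposed) = 350/2917 = 0.11999
Overall risk P(Y=1) = π·p₁ + (1−π)·p₀ = 0.581×0.6802 + 0.419×0.11999 = 0.44547.
Under exogeneity, PAF = [P(Y=1) − p₀] / P(Y=1).
PAF = (0.44547 − 0.11999) / 0.44547 ≈ 0.7307

PAF ≈ 0.731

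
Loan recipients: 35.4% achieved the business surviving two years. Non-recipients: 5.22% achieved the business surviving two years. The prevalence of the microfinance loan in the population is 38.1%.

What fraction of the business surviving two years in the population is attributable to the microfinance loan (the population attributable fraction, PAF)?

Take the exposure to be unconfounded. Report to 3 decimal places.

p₁ = 0.354, p₀ = 0.0522.
Overall risk P(Y=1) = π·p₁ + (1−π)·p₀ = 0.381×0.354 + 0.619×0.0522 = 0.16719.
Under exogeneity, PAF = [P(Y=1) − p₀] / P(Y=1).
PAF = (0.16719 − 0.0522) / 0.16719 ≈ 0.6878

PAF ≈ 0.688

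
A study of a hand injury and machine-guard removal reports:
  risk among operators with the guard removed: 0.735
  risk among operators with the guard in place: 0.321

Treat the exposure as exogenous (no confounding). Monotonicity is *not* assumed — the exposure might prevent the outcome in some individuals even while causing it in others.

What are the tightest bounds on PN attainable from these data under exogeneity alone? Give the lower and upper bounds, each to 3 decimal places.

Let p₁ = 0.735, p₀ = 0.321.
Under exogeneity alone the bounds on PN are max{0,(p₁−p₀)/p₁} ≤ PN ≤ min{1,(1−p₀)/p₁}.
  lower = (p₁ − p₀)/p₁ = 0.414 / 0.735 ≈ 0.5633
  upper = min{1, (1 − p₀)/p₁} = 0.679 / 0.735 ≈ 0.9238

0.563 ≤ PN ≤ 0.924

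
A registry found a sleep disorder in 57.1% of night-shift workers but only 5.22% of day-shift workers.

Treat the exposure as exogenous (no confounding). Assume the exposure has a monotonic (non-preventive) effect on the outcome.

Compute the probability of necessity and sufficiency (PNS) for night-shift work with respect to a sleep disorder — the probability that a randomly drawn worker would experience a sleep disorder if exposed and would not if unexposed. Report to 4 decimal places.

p₁ = 0.571, p₀ = 0.0522.
Under exogeneity and monotonicity, PNS = p₁ − p₀.
PNS = 0.571 − 0.0522 = 0.5188

PNS ≈ 0.5188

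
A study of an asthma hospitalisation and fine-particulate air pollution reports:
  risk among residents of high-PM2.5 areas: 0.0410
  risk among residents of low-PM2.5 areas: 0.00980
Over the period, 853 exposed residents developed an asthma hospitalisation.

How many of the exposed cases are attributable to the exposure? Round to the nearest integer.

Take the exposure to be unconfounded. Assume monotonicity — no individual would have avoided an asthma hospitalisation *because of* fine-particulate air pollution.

about 649 cases

Let p₁ = 0.041, p₀ = 0.0098.
PN = (p₁ − p₀)/p₁ = (0.041 − 0.0098) / 0.041 ≈ 0.76098.
Attributable cases ≈ PN × (exposed cases) = 0.76098 × 853 ≈ 649.11.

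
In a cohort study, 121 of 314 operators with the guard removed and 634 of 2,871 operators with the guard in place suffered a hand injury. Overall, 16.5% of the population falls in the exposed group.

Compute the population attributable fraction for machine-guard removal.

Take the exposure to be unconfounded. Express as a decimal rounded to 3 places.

p₁ = P(outcome | exposed) = 121/314 = 0.38535
p₀ = P(outcome | unexposed) = 634/2871 = 0.22083
Overall risk P(Y=1) = π·p₁ + (1−π)·p₀ = 0.165×0.38535 + 0.835×0.22083 = 0.24798.
Under exogeneity, PAF = [P(Y=1) − p₀] / P(Y=1).
PAF = (0.24798 − 0.22083) / 0.24798 ≈ 0.1095

PAF ≈ 0.109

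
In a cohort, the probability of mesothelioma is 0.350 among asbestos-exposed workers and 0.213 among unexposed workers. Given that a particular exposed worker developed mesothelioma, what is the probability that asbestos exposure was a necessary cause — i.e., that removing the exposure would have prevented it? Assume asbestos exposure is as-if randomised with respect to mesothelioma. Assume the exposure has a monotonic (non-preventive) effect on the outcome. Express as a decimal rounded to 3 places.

Let p₁ = 0.35, p₀ = 0.213.
Under exogeneity and monotonicity, PN = (p₁ − p₀) / p₁.
PN = (0.35 − 0.213) / 0.35 = 0.137 / 0.35 ≈ 0.3914

PN ≈ 0.391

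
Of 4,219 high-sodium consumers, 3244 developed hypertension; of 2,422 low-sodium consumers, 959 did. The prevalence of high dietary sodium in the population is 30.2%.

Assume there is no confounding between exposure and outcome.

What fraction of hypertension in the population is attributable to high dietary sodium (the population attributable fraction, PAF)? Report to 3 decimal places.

PAF ≈ 0.221

p₁ = P(outcome | exposed) = 3244/4219 = 0.7689
p₀ = P(outcome | unexposed) = 959/2422 = 0.39595
Overall risk P(Y=1) = π·p₁ + (1−π)·p₀ = 0.302×0.7689 + 0.698×0.39595 = 0.50858.
Under exogeneity, PAF = [P(Y=1) − p₀] / P(Y=1).
PAF = (0.50858 − 0.39595) / 0.50858 ≈ 0.2215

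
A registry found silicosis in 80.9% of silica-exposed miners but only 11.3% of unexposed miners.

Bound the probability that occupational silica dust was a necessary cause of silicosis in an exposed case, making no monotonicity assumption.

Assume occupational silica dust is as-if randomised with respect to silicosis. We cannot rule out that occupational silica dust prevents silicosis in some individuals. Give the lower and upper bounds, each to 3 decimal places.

0.860 ≤ PN ≤ 1.000

p₁ = 0.809, p₀ = 0.113.
Under exogeneity alone the bounds on PN are max{0,(p₁−p₀)/p₁} ≤ PN ≤ min{1,(1−p₀)/p₁}.
  lower = (p₁ − p₀)/p₁ = 0.696 / 0.809 ≈ 0.8603
  upper = min{1, (1 − p₀)/p₁} = 0.887 / 0.809 ≈ 1.0964 → capped at 1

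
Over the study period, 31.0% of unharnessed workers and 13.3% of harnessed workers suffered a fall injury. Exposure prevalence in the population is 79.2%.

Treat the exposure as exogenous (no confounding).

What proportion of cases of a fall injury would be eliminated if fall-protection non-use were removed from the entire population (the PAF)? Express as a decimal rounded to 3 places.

p₁ = 0.31, p₀ = 0.133.
Overall risk P(Y=1) = π·p₁ + (1−π)·p₀ = 0.792×0.31 + 0.208×0.133 = 0.27318.
Under exogeneity, PAF = [P(Y=1) − p₀] / P(Y=1).
PAF = (0.27318 − 0.133) / 0.27318 ≈ 0.5131

PAF ≈ 0.513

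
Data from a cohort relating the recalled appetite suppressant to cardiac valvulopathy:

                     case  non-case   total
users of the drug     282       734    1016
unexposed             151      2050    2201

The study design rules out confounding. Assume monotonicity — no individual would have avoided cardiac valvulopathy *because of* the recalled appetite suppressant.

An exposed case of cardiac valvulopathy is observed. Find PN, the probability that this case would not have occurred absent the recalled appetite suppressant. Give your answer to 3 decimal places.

p₁ = P(outcome | exposed) = 282/1016 = 0.27756
p₀ = P(outcome | unexposed) = 151/2201 = 0.068605
Under exogeneity and monotonicity, PN = (p₁ − p₀)/p₁.
PN = (0.27756 − 0.068605) / 0.27756 ≈ 0.7528

PN ≈ 0.753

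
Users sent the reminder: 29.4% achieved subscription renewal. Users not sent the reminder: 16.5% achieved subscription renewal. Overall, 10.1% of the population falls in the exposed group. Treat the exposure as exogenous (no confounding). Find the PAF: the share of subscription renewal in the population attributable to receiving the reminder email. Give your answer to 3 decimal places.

p₁ = 0.294, p₀ = 0.165.
Overall risk P(Y=1) = π·p₁ + (1−π)·p₀ = 0.101×0.294 + 0.899×0.165 = 0.17803.
Under exogeneity, PAF = [P(Y=1) − p₀] / P(Y=1).
PAF = (0.17803 − 0.165) / 0.17803 ≈ 0.0732

PAF ≈ 0.073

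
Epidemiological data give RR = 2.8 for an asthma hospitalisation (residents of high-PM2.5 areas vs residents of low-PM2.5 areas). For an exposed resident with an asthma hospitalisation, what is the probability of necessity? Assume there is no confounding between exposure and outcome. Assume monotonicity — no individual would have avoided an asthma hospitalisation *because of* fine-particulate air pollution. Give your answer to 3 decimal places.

PN ≈ 0.643

Under exogeneity and monotonicity, PN = (RR − 1) / RR = 1 − 1/RR.
PN = (2.8 − 1) / 2.8 = 1.8 / 2.8 ≈ 0.6429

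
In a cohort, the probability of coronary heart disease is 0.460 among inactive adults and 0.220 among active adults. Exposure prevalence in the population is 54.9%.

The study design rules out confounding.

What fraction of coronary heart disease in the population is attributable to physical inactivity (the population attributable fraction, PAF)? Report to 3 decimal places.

PAF ≈ 0.375

Let p₁ = 0.46, p₀ = 0.22.
Overall risk P(Y=1) = π·p₁ + (1−π)·p₀ = 0.549×0.46 + 0.451×0.22 = 0.35176.
Under exogeneity, PAF = [P(Y=1) − p₀] / P(Y=1).
PAF = (0.35176 − 0.22) / 0.35176 ≈ 0.3746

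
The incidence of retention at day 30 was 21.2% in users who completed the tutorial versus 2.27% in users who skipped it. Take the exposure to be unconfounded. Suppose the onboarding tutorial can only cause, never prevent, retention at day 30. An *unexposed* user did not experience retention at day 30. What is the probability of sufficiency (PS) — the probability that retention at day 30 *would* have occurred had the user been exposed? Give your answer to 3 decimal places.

PS ≈ 0.194

p₁ = 0.212, p₀ = 0.0227.
Under exogeneity and monotonicity, PS = (p₁ − p₀) / (1 − p₀).
PS = (0.212 − 0.0227) / (1 − 0.0227) = 0.1893 / 0.9773 ≈ 0.1937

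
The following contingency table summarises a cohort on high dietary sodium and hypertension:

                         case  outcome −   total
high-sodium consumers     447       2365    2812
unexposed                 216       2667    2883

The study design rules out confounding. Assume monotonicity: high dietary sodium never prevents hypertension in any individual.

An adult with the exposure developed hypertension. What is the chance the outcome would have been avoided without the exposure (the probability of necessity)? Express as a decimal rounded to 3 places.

PN ≈ 0.529

p₁ = P(outcome | exposed) = 447/2812 = 0.15896
p₀ = P(outcome | unexposed) = 216/2883 = 0.074922
Under exogeneity and monotonicity, PN = (p₁ − p₀)/p₁.
PN = (0.15896 − 0.074922) / 0.15896 ≈ 0.5287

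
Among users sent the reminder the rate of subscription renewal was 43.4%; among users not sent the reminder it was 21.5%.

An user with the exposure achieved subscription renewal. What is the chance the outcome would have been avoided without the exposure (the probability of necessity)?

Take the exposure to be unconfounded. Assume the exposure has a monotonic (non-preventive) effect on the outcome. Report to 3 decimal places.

p₁ = 0.434, p₀ = 0.215.
Under exogeneity and monotonicity, PN = (p₁ − p₀) / p₁.
PN = (0.434 − 0.215) / 0.434 = 0.219 / 0.434 ≈ 0.5046

PN ≈ 0.505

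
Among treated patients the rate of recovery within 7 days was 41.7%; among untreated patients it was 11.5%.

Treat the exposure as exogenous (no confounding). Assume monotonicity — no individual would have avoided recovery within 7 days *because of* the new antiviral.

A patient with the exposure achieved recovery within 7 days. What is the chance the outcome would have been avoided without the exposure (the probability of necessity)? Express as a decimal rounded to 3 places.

p₁ = 0.417, p₀ = 0.115.
Under exogeneity and monotonicity, PN = (p₁ − p₀) / p₁.
PN = (0.417 − 0.115) / 0.417 = 0.302 / 0.417 ≈ 0.7242

PN ≈ 0.724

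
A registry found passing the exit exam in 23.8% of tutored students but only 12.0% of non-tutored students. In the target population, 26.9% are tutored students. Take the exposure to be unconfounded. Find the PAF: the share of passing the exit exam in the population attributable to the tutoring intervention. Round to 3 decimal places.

PAF ≈ 0.209

p₁ = 0.238, p₀ = 0.12.
Overall risk P(Y=1) = π·p₁ + (1−π)·p₀ = 0.269×0.238 + 0.731×0.12 = 0.15174.
Under exogeneity, PAF = [P(Y=1) − p₀] / P(Y=1).
PAF = (0.15174 − 0.12) / 0.15174 ≈ 0.2092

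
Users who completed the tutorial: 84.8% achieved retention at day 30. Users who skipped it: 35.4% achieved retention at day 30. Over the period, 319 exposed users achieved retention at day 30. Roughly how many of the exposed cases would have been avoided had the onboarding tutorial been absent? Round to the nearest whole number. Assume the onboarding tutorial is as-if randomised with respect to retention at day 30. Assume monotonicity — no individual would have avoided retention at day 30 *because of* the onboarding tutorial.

p₁ = 0.848, p₀ = 0.354.
PN = (p₁ − p₀)/p₁ = (0.848 − 0.354) / 0.848 ≈ 0.58255.
Attributable cases ≈ PN × (exposed cases) = 0.58255 × 319 ≈ 185.83.

about 186 cases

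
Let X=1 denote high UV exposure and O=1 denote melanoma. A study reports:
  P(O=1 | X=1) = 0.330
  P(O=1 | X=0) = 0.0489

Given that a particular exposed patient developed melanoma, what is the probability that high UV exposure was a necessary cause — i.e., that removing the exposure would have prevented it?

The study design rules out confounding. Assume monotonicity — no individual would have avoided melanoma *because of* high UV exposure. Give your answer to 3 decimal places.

PN ≈ 0.852

Let p₁ = 0.33, p₀ = 0.0489.
Under exogeneity and monotonicity, PN = (p₁ − p₀) / p₁.
PN = (0.33 − 0.0489) / 0.33 = 0.2811 / 0.33 ≈ 0.8518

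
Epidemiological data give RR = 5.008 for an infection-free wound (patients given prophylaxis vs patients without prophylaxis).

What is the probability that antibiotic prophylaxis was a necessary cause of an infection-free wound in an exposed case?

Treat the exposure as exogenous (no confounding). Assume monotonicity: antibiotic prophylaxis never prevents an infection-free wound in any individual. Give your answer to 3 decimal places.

PN ≈ 0.800

Under exogeneity and monotonicity, PN = (RR − 1) / RR = 1 − 1/RR.
PN = (5.008 − 1) / 5.008 = 4.008 / 5.008 ≈ 0.8003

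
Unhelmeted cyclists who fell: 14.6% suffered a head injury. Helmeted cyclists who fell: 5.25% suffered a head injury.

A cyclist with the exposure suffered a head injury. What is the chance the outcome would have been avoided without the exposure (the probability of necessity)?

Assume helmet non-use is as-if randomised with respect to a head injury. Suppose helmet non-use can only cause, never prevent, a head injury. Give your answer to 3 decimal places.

p₁ = 0.146, p₀ = 0.0525.
Under exogeneity and monotonicity, PN = (p₁ − p₀) / p₁.
PN = (0.146 − 0.0525) / 0.146 = 0.0935 / 0.146 ≈ 0.6404

PN ≈ 0.640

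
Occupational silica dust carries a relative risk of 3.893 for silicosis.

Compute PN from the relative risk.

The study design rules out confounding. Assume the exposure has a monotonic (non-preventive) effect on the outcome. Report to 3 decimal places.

Under exogeneity and monotonicity, PN = (RR − 1) / RR = 1 − 1/RR.
PN = (3.893 − 1) / 3.893 = 2.893 / 3.893 ≈ 0.7431

PN ≈ 0.743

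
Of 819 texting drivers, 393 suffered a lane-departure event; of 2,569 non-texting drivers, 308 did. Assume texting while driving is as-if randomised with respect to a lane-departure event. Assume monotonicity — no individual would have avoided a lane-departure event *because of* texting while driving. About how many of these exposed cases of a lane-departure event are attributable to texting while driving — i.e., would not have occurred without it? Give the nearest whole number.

p₁ = P(outcome | exposed) = 393/819 = 0.47985
p₀ = P(outcome | unexposed) = 308/2569 = 0.11989
PN = (p₁ − p₀)/p₁ = (0.47985 − 0.11989) / 0.47985 ≈ 0.75015.
Attributable cases ≈ PN × (exposed cases) = 0.75015 × 393 ≈ 294.81.

about 295 cases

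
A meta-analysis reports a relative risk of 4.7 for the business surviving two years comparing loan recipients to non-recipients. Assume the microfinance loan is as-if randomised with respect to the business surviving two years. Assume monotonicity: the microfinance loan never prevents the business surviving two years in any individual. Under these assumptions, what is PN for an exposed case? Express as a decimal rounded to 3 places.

Under exogeneity and monotonicity, PN = (RR − 1) / RR = 1 − 1/RR.
PN = (4.7 − 1) / 4.7 = 3.7 / 4.7 ≈ 0.7872

PN ≈ 0.787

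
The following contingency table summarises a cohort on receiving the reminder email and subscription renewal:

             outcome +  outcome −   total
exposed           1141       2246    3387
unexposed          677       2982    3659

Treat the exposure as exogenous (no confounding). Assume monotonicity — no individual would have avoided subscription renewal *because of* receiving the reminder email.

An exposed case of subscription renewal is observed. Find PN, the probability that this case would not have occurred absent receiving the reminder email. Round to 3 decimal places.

p₁ = P(outcome | exposed) = 1141/3387 = 0.33688
p₀ = P(outcome | unexposed) = 677/3659 = 0.18502
Under exogeneity and monotonicity, PN = (p₁ − p₀)/p₁.
PN = (0.33688 − 0.18502) / 0.33688 ≈ 0.4508

PN ≈ 0.451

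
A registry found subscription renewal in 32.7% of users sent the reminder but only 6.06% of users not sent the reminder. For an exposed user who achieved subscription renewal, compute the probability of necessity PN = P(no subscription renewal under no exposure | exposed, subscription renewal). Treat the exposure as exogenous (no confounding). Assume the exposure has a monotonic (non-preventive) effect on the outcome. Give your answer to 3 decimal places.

p₁ = 0.327, p₀ = 0.0606.
Under exogeneity and monotonicity, PN = (p₁ − p₀) / p₁.
PN = (0.327 − 0.0606) / 0.327 = 0.2664 / 0.327 ≈ 0.8147

PN ≈ 0.815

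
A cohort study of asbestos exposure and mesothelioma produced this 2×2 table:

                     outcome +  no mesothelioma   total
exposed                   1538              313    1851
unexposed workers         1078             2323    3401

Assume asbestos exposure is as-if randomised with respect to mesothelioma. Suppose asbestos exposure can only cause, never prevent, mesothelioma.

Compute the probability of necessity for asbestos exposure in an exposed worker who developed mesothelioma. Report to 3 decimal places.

p₁ = P(outcome | exposed) = 1538/1851 = 0.8309
p₀ = P(outcome | unexposed) = 1078/3401 = 0.31697
Under exogeneity and monotonicity, PN = (p₁ − p₀)/p₁.
PN = (0.8309 − 0.31697) / 0.8309 ≈ 0.6185

PN ≈ 0.619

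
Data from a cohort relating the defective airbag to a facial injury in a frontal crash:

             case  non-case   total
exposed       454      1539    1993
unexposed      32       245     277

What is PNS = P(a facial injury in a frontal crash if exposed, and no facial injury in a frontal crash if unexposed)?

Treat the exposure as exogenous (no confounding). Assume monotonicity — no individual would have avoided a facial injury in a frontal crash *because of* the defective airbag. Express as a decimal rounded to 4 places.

PNS ≈ 0.1123

p₁ = P(outcome | exposed) = 454/1993 = 0.2278
p₀ = P(outcome | unexposed) = 32/277 = 0.11552
Under exogeneity and monotonicity, PNS = p₁ − p₀.
PNS = 0.2278 − 0.11552 = 0.11227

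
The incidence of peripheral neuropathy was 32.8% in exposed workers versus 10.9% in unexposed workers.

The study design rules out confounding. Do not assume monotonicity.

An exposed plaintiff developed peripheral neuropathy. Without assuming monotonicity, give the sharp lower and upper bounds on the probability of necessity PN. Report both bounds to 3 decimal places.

0.668 ≤ PN ≤ 1.000

p₁ = 0.328, p₀ = 0.109.
Under exogeneity alone the bounds on PN are max{0,(p₁−p₀)/p₁} ≤ PN ≤ min{1,(1−p₀)/p₁}.
  lower = (p₁ − p₀)/p₁ = 0.219 / 0.328 ≈ 0.6677
  upper = min{1, (1 − p₀)/p₁} = 0.891 / 0.328 ≈ 2.7165 → capped at 1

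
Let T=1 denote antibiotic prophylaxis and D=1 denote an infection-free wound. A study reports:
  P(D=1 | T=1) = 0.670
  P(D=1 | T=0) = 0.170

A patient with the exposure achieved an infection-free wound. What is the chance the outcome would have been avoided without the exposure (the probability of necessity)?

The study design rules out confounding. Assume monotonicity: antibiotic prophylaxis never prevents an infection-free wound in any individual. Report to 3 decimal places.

PN ≈ 0.746

Let p₁ = 0.67, p₀ = 0.17.
Under exogeneity and monotonicity, PN = (p₁ − p₀) / p₁.
PN = (0.67 − 0.17) / 0.67 = 0.5 / 0.67 ≈ 0.7463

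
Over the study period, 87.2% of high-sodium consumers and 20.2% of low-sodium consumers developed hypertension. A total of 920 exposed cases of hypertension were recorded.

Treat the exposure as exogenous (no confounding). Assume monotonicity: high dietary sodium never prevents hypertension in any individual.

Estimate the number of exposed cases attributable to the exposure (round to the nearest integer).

about 707 cases

p₁ = 0.872, p₀ = 0.202.
PN = (p₁ − p₀)/p₁ = (0.872 − 0.202) / 0.872 ≈ 0.76835.
Attributable cases ≈ PN × (exposed cases) = 0.76835 × 920 ≈ 706.88.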